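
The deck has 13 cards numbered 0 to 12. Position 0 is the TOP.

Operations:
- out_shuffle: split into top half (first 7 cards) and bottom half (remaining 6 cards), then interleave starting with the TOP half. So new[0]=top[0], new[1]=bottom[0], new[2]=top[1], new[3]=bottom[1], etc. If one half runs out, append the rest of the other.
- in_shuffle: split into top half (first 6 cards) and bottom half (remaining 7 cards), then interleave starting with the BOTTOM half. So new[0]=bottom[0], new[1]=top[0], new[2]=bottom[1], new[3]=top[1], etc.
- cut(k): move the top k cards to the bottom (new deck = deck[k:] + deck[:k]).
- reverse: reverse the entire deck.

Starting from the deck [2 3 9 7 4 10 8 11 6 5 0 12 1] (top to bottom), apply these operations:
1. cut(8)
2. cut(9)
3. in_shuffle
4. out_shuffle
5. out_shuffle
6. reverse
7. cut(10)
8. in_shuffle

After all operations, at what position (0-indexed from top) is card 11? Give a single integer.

Answer: 1

Derivation:
After op 1 (cut(8)): [6 5 0 12 1 2 3 9 7 4 10 8 11]
After op 2 (cut(9)): [4 10 8 11 6 5 0 12 1 2 3 9 7]
After op 3 (in_shuffle): [0 4 12 10 1 8 2 11 3 6 9 5 7]
After op 4 (out_shuffle): [0 11 4 3 12 6 10 9 1 5 8 7 2]
After op 5 (out_shuffle): [0 9 11 1 4 5 3 8 12 7 6 2 10]
After op 6 (reverse): [10 2 6 7 12 8 3 5 4 1 11 9 0]
After op 7 (cut(10)): [11 9 0 10 2 6 7 12 8 3 5 4 1]
After op 8 (in_shuffle): [7 11 12 9 8 0 3 10 5 2 4 6 1]
Card 11 is at position 1.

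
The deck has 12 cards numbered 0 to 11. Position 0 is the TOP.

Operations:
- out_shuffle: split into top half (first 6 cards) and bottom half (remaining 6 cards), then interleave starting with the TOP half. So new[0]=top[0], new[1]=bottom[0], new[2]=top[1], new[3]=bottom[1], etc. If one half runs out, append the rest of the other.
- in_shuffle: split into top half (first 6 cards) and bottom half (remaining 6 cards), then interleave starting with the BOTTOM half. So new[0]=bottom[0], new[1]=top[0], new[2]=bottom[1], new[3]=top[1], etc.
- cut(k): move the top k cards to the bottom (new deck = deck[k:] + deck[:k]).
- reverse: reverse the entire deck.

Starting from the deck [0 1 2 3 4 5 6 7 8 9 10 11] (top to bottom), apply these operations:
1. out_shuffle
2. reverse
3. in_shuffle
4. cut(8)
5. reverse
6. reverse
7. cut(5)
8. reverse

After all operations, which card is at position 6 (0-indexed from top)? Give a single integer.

Answer: 1

Derivation:
After op 1 (out_shuffle): [0 6 1 7 2 8 3 9 4 10 5 11]
After op 2 (reverse): [11 5 10 4 9 3 8 2 7 1 6 0]
After op 3 (in_shuffle): [8 11 2 5 7 10 1 4 6 9 0 3]
After op 4 (cut(8)): [6 9 0 3 8 11 2 5 7 10 1 4]
After op 5 (reverse): [4 1 10 7 5 2 11 8 3 0 9 6]
After op 6 (reverse): [6 9 0 3 8 11 2 5 7 10 1 4]
After op 7 (cut(5)): [11 2 5 7 10 1 4 6 9 0 3 8]
After op 8 (reverse): [8 3 0 9 6 4 1 10 7 5 2 11]
Position 6: card 1.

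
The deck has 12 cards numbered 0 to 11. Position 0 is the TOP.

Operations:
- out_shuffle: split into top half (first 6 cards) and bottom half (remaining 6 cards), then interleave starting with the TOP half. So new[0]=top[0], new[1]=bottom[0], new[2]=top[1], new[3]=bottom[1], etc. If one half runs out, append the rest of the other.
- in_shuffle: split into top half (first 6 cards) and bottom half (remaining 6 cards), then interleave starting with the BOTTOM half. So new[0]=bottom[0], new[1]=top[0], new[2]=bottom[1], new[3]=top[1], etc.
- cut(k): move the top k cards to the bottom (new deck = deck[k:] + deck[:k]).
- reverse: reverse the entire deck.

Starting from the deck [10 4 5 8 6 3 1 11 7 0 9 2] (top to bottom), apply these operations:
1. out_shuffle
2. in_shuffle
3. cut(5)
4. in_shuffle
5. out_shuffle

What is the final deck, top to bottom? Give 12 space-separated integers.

After op 1 (out_shuffle): [10 1 4 11 5 7 8 0 6 9 3 2]
After op 2 (in_shuffle): [8 10 0 1 6 4 9 11 3 5 2 7]
After op 3 (cut(5)): [4 9 11 3 5 2 7 8 10 0 1 6]
After op 4 (in_shuffle): [7 4 8 9 10 11 0 3 1 5 6 2]
After op 5 (out_shuffle): [7 0 4 3 8 1 9 5 10 6 11 2]

Answer: 7 0 4 3 8 1 9 5 10 6 11 2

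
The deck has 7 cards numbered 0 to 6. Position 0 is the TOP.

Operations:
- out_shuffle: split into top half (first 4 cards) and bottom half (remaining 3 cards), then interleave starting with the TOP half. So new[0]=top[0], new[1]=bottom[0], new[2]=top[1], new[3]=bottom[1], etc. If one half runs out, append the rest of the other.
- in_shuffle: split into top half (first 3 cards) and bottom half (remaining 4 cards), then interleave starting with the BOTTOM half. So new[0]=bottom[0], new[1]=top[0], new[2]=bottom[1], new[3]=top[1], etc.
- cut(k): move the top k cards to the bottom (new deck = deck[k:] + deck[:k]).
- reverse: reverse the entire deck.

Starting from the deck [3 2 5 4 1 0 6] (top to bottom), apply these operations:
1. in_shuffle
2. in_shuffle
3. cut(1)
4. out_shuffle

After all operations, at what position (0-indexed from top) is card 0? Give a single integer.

Answer: 2

Derivation:
After op 1 (in_shuffle): [4 3 1 2 0 5 6]
After op 2 (in_shuffle): [2 4 0 3 5 1 6]
After op 3 (cut(1)): [4 0 3 5 1 6 2]
After op 4 (out_shuffle): [4 1 0 6 3 2 5]
Card 0 is at position 2.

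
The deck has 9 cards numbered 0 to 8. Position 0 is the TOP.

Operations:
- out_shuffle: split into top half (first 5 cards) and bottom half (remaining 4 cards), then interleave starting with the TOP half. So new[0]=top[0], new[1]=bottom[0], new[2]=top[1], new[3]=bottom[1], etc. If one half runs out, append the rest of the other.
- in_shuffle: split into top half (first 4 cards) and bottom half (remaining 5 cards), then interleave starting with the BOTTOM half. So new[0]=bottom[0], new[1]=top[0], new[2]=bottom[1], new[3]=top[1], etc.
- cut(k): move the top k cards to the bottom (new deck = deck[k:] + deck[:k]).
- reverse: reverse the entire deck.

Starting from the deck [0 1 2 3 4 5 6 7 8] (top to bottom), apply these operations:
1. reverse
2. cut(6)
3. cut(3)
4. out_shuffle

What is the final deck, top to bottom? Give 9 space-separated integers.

Answer: 8 3 7 2 6 1 5 0 4

Derivation:
After op 1 (reverse): [8 7 6 5 4 3 2 1 0]
After op 2 (cut(6)): [2 1 0 8 7 6 5 4 3]
After op 3 (cut(3)): [8 7 6 5 4 3 2 1 0]
After op 4 (out_shuffle): [8 3 7 2 6 1 5 0 4]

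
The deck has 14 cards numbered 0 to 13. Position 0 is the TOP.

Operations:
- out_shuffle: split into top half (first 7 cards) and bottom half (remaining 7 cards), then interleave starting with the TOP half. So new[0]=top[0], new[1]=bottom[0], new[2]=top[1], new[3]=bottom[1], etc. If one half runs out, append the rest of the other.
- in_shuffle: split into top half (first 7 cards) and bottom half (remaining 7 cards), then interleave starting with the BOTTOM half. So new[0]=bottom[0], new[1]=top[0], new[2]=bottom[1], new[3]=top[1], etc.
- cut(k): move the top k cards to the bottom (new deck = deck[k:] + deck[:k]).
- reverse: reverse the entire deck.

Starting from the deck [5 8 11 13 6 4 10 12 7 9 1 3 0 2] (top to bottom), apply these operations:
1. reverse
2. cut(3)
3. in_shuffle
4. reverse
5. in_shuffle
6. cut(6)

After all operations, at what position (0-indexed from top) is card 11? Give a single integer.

After op 1 (reverse): [2 0 3 1 9 7 12 10 4 6 13 11 8 5]
After op 2 (cut(3)): [1 9 7 12 10 4 6 13 11 8 5 2 0 3]
After op 3 (in_shuffle): [13 1 11 9 8 7 5 12 2 10 0 4 3 6]
After op 4 (reverse): [6 3 4 0 10 2 12 5 7 8 9 11 1 13]
After op 5 (in_shuffle): [5 6 7 3 8 4 9 0 11 10 1 2 13 12]
After op 6 (cut(6)): [9 0 11 10 1 2 13 12 5 6 7 3 8 4]
Card 11 is at position 2.

Answer: 2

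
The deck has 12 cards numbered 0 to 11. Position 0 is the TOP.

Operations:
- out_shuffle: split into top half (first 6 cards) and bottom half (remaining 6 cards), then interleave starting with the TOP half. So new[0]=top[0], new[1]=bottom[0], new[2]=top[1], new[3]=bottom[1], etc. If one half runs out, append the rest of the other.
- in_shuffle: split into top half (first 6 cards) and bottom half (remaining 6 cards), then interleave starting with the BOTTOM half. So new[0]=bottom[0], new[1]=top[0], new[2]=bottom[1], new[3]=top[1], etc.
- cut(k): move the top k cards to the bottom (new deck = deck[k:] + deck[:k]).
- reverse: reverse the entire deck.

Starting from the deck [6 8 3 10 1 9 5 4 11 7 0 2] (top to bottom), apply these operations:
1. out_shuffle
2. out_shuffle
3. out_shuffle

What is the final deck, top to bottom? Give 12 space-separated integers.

Answer: 6 4 10 0 5 3 7 9 8 11 1 2

Derivation:
After op 1 (out_shuffle): [6 5 8 4 3 11 10 7 1 0 9 2]
After op 2 (out_shuffle): [6 10 5 7 8 1 4 0 3 9 11 2]
After op 3 (out_shuffle): [6 4 10 0 5 3 7 9 8 11 1 2]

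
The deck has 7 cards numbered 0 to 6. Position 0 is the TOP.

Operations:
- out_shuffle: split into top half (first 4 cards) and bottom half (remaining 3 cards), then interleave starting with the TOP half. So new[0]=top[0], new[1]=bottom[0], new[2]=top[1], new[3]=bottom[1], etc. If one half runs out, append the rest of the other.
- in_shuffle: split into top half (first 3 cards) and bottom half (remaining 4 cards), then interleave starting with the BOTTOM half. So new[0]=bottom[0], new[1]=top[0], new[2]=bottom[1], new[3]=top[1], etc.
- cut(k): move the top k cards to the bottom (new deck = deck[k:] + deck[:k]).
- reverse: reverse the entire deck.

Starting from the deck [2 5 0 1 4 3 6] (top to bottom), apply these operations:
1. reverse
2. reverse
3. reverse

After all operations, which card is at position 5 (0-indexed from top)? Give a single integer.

After op 1 (reverse): [6 3 4 1 0 5 2]
After op 2 (reverse): [2 5 0 1 4 3 6]
After op 3 (reverse): [6 3 4 1 0 5 2]
Position 5: card 5.

Answer: 5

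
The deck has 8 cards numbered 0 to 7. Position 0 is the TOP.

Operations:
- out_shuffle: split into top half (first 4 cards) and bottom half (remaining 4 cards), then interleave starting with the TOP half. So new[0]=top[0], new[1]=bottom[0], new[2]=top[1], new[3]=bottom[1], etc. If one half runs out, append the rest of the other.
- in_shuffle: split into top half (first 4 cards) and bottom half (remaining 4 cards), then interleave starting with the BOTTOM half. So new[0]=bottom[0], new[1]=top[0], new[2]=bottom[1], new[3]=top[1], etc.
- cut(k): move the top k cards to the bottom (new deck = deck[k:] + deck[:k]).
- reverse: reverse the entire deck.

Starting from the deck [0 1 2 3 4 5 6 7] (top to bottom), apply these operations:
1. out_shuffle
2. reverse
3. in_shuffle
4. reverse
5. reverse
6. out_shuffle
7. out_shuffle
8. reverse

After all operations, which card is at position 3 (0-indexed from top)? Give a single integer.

Answer: 7

Derivation:
After op 1 (out_shuffle): [0 4 1 5 2 6 3 7]
After op 2 (reverse): [7 3 6 2 5 1 4 0]
After op 3 (in_shuffle): [5 7 1 3 4 6 0 2]
After op 4 (reverse): [2 0 6 4 3 1 7 5]
After op 5 (reverse): [5 7 1 3 4 6 0 2]
After op 6 (out_shuffle): [5 4 7 6 1 0 3 2]
After op 7 (out_shuffle): [5 1 4 0 7 3 6 2]
After op 8 (reverse): [2 6 3 7 0 4 1 5]
Position 3: card 7.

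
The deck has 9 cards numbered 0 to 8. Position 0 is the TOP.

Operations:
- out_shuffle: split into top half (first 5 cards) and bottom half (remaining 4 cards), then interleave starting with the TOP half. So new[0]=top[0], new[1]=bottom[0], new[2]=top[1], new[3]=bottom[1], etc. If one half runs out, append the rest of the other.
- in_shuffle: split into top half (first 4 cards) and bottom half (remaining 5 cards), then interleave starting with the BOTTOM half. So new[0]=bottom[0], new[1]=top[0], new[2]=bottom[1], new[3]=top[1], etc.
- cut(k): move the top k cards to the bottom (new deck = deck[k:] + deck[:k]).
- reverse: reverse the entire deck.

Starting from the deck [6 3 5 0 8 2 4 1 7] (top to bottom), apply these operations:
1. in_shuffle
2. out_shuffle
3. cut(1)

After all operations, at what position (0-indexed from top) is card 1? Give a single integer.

After op 1 (in_shuffle): [8 6 2 3 4 5 1 0 7]
After op 2 (out_shuffle): [8 5 6 1 2 0 3 7 4]
After op 3 (cut(1)): [5 6 1 2 0 3 7 4 8]
Card 1 is at position 2.

Answer: 2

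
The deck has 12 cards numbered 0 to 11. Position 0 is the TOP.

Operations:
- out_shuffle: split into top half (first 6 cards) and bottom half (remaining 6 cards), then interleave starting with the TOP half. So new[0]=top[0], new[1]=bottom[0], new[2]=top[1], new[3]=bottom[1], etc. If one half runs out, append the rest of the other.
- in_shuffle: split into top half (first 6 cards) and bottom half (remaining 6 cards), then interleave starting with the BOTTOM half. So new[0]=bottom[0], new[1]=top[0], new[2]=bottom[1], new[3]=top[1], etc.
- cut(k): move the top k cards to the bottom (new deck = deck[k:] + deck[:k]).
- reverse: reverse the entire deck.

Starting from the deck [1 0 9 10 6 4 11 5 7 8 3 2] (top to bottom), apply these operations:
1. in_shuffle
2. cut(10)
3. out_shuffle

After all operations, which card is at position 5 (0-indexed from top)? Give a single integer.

Answer: 8

Derivation:
After op 1 (in_shuffle): [11 1 5 0 7 9 8 10 3 6 2 4]
After op 2 (cut(10)): [2 4 11 1 5 0 7 9 8 10 3 6]
After op 3 (out_shuffle): [2 7 4 9 11 8 1 10 5 3 0 6]
Position 5: card 8.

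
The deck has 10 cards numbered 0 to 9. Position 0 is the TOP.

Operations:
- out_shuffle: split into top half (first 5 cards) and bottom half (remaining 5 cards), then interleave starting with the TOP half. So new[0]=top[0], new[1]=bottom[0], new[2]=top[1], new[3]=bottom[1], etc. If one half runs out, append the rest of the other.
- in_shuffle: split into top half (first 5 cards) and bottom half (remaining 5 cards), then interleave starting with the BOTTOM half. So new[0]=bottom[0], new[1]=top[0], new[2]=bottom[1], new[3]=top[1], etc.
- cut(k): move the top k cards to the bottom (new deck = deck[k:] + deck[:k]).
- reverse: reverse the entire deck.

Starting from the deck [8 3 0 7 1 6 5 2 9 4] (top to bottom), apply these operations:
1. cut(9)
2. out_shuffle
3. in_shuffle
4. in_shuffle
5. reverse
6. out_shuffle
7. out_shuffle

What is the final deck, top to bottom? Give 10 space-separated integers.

After op 1 (cut(9)): [4 8 3 0 7 1 6 5 2 9]
After op 2 (out_shuffle): [4 1 8 6 3 5 0 2 7 9]
After op 3 (in_shuffle): [5 4 0 1 2 8 7 6 9 3]
After op 4 (in_shuffle): [8 5 7 4 6 0 9 1 3 2]
After op 5 (reverse): [2 3 1 9 0 6 4 7 5 8]
After op 6 (out_shuffle): [2 6 3 4 1 7 9 5 0 8]
After op 7 (out_shuffle): [2 7 6 9 3 5 4 0 1 8]

Answer: 2 7 6 9 3 5 4 0 1 8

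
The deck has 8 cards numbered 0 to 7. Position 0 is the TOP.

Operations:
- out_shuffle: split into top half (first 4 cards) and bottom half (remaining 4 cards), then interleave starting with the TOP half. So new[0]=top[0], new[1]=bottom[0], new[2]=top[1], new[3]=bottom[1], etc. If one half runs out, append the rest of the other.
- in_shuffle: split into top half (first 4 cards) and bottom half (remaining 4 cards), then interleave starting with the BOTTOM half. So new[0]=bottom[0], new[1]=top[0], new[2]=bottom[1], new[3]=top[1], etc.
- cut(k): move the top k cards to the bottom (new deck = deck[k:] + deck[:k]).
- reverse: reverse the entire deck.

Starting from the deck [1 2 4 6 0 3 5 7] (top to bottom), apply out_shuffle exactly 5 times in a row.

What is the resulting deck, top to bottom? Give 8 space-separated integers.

Answer: 1 4 0 5 2 6 3 7

Derivation:
After op 1 (out_shuffle): [1 0 2 3 4 5 6 7]
After op 2 (out_shuffle): [1 4 0 5 2 6 3 7]
After op 3 (out_shuffle): [1 2 4 6 0 3 5 7]
After op 4 (out_shuffle): [1 0 2 3 4 5 6 7]
After op 5 (out_shuffle): [1 4 0 5 2 6 3 7]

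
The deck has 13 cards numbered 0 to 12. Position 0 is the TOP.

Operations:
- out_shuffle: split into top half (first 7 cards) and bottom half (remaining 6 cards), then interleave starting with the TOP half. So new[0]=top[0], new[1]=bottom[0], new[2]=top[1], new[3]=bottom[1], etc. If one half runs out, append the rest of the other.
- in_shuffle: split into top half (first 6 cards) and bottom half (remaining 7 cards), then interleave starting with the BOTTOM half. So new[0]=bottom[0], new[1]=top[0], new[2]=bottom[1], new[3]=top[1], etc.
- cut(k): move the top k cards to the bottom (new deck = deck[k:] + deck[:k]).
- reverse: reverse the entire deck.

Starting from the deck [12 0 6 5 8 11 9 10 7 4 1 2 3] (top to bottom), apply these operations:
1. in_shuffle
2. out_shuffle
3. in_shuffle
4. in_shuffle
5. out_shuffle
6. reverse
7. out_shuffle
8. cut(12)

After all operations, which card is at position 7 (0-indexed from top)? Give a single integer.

After op 1 (in_shuffle): [9 12 10 0 7 6 4 5 1 8 2 11 3]
After op 2 (out_shuffle): [9 5 12 1 10 8 0 2 7 11 6 3 4]
After op 3 (in_shuffle): [0 9 2 5 7 12 11 1 6 10 3 8 4]
After op 4 (in_shuffle): [11 0 1 9 6 2 10 5 3 7 8 12 4]
After op 5 (out_shuffle): [11 5 0 3 1 7 9 8 6 12 2 4 10]
After op 6 (reverse): [10 4 2 12 6 8 9 7 1 3 0 5 11]
After op 7 (out_shuffle): [10 7 4 1 2 3 12 0 6 5 8 11 9]
After op 8 (cut(12)): [9 10 7 4 1 2 3 12 0 6 5 8 11]
Position 7: card 12.

Answer: 12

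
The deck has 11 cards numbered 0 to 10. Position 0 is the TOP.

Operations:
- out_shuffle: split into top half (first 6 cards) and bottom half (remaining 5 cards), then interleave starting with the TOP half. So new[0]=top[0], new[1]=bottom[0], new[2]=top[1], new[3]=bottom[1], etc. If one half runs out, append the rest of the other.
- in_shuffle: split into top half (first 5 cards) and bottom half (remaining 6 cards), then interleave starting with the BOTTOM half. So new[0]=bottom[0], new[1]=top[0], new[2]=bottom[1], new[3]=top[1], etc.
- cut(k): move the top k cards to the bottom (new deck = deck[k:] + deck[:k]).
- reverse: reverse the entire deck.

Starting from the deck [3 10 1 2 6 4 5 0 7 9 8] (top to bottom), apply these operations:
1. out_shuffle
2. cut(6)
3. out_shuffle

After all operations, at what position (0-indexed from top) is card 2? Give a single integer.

After op 1 (out_shuffle): [3 5 10 0 1 7 2 9 6 8 4]
After op 2 (cut(6)): [2 9 6 8 4 3 5 10 0 1 7]
After op 3 (out_shuffle): [2 5 9 10 6 0 8 1 4 7 3]
Card 2 is at position 0.

Answer: 0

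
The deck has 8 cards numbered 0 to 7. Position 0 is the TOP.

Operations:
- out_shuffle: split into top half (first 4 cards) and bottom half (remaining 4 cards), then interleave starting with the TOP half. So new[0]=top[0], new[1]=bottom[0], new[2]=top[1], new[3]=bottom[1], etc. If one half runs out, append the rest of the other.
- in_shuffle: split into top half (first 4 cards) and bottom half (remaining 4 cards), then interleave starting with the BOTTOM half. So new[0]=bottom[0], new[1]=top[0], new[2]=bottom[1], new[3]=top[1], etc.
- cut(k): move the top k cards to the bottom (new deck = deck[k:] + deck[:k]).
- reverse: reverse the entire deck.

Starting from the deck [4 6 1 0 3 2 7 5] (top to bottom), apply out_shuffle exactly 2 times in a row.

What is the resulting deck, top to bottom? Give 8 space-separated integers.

After op 1 (out_shuffle): [4 3 6 2 1 7 0 5]
After op 2 (out_shuffle): [4 1 3 7 6 0 2 5]

Answer: 4 1 3 7 6 0 2 5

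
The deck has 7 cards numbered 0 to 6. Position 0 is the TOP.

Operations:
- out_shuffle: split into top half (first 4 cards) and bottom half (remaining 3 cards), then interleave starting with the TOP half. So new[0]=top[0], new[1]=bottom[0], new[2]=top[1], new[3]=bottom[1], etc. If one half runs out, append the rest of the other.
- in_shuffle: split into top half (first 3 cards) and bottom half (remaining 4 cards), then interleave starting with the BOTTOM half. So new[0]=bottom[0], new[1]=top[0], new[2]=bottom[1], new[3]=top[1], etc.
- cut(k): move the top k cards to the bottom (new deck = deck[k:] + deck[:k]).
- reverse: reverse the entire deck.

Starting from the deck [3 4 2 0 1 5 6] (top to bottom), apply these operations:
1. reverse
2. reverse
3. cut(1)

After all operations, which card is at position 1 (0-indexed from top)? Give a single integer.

Answer: 2

Derivation:
After op 1 (reverse): [6 5 1 0 2 4 3]
After op 2 (reverse): [3 4 2 0 1 5 6]
After op 3 (cut(1)): [4 2 0 1 5 6 3]
Position 1: card 2.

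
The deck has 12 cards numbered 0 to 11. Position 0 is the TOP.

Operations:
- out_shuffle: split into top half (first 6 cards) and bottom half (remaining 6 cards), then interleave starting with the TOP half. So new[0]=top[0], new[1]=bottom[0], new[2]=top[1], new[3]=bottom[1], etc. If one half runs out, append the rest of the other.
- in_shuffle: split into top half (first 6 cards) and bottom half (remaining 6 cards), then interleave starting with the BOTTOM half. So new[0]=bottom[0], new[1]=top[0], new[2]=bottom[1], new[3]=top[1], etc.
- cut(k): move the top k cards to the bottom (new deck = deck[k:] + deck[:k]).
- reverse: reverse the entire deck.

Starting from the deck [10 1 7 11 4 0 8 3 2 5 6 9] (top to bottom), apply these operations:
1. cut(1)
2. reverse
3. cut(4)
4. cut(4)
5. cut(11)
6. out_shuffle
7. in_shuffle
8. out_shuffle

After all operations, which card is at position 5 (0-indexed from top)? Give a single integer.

Answer: 10

Derivation:
After op 1 (cut(1)): [1 7 11 4 0 8 3 2 5 6 9 10]
After op 2 (reverse): [10 9 6 5 2 3 8 0 4 11 7 1]
After op 3 (cut(4)): [2 3 8 0 4 11 7 1 10 9 6 5]
After op 4 (cut(4)): [4 11 7 1 10 9 6 5 2 3 8 0]
After op 5 (cut(11)): [0 4 11 7 1 10 9 6 5 2 3 8]
After op 6 (out_shuffle): [0 9 4 6 11 5 7 2 1 3 10 8]
After op 7 (in_shuffle): [7 0 2 9 1 4 3 6 10 11 8 5]
After op 8 (out_shuffle): [7 3 0 6 2 10 9 11 1 8 4 5]
Position 5: card 10.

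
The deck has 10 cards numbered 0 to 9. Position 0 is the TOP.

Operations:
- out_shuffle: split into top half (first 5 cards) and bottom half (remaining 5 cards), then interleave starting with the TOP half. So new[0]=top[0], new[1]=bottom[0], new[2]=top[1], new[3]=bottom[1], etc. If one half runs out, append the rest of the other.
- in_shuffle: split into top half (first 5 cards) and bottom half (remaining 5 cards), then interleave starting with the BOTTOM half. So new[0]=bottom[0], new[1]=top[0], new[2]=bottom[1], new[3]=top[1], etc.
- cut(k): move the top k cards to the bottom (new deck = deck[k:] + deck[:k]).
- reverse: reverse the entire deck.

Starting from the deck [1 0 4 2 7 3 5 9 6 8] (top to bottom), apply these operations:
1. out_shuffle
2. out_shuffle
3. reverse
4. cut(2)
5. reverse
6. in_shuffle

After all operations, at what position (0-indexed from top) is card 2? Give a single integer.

Answer: 0

Derivation:
After op 1 (out_shuffle): [1 3 0 5 4 9 2 6 7 8]
After op 2 (out_shuffle): [1 9 3 2 0 6 5 7 4 8]
After op 3 (reverse): [8 4 7 5 6 0 2 3 9 1]
After op 4 (cut(2)): [7 5 6 0 2 3 9 1 8 4]
After op 5 (reverse): [4 8 1 9 3 2 0 6 5 7]
After op 6 (in_shuffle): [2 4 0 8 6 1 5 9 7 3]
Card 2 is at position 0.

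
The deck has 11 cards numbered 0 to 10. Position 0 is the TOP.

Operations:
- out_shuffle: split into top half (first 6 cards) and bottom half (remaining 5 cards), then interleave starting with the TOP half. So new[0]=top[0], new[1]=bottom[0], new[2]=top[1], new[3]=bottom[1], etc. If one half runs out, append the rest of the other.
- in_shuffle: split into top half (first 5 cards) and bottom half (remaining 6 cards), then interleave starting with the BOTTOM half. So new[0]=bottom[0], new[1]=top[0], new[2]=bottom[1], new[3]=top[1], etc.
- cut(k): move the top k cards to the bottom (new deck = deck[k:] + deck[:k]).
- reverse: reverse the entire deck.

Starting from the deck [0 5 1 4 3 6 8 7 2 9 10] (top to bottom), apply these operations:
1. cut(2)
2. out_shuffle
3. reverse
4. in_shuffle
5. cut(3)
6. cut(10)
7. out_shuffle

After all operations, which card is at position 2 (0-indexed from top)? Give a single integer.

After op 1 (cut(2)): [1 4 3 6 8 7 2 9 10 0 5]
After op 2 (out_shuffle): [1 2 4 9 3 10 6 0 8 5 7]
After op 3 (reverse): [7 5 8 0 6 10 3 9 4 2 1]
After op 4 (in_shuffle): [10 7 3 5 9 8 4 0 2 6 1]
After op 5 (cut(3)): [5 9 8 4 0 2 6 1 10 7 3]
After op 6 (cut(10)): [3 5 9 8 4 0 2 6 1 10 7]
After op 7 (out_shuffle): [3 2 5 6 9 1 8 10 4 7 0]
Position 2: card 5.

Answer: 5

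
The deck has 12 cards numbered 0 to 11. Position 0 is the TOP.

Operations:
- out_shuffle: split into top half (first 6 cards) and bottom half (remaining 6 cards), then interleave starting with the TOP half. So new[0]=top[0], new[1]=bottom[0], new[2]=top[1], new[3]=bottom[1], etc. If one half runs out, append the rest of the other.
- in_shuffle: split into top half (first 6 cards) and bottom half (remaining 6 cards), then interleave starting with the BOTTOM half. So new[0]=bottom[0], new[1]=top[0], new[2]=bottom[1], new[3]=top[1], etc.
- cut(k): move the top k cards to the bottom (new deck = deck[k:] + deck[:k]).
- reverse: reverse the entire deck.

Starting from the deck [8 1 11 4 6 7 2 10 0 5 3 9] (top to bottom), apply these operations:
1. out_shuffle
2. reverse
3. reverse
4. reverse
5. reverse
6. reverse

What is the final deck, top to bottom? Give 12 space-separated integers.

After op 1 (out_shuffle): [8 2 1 10 11 0 4 5 6 3 7 9]
After op 2 (reverse): [9 7 3 6 5 4 0 11 10 1 2 8]
After op 3 (reverse): [8 2 1 10 11 0 4 5 6 3 7 9]
After op 4 (reverse): [9 7 3 6 5 4 0 11 10 1 2 8]
After op 5 (reverse): [8 2 1 10 11 0 4 5 6 3 7 9]
After op 6 (reverse): [9 7 3 6 5 4 0 11 10 1 2 8]

Answer: 9 7 3 6 5 4 0 11 10 1 2 8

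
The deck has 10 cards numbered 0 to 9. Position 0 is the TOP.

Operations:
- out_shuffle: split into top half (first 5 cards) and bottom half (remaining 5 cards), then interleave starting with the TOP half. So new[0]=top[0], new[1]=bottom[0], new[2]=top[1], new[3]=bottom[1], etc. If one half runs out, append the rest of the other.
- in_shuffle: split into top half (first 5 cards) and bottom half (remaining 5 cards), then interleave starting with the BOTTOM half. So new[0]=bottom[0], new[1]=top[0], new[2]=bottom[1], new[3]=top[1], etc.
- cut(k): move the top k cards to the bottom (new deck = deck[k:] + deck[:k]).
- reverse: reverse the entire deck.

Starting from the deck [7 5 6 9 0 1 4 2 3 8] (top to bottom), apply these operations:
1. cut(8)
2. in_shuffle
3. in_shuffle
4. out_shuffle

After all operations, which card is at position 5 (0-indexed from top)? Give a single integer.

After op 1 (cut(8)): [3 8 7 5 6 9 0 1 4 2]
After op 2 (in_shuffle): [9 3 0 8 1 7 4 5 2 6]
After op 3 (in_shuffle): [7 9 4 3 5 0 2 8 6 1]
After op 4 (out_shuffle): [7 0 9 2 4 8 3 6 5 1]
Position 5: card 8.

Answer: 8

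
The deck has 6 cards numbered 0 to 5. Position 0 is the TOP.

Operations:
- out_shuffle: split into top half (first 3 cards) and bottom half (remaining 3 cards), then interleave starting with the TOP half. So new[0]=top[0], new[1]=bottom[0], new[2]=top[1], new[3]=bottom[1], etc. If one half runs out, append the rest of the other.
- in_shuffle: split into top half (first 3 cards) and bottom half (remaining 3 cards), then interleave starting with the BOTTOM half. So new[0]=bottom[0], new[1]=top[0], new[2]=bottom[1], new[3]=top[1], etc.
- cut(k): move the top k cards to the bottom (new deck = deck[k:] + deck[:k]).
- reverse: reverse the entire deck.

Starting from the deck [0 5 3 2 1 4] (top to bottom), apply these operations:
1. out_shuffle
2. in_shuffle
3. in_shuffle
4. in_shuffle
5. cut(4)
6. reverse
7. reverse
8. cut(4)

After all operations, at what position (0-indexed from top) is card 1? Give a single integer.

Answer: 1

Derivation:
After op 1 (out_shuffle): [0 2 5 1 3 4]
After op 2 (in_shuffle): [1 0 3 2 4 5]
After op 3 (in_shuffle): [2 1 4 0 5 3]
After op 4 (in_shuffle): [0 2 5 1 3 4]
After op 5 (cut(4)): [3 4 0 2 5 1]
After op 6 (reverse): [1 5 2 0 4 3]
After op 7 (reverse): [3 4 0 2 5 1]
After op 8 (cut(4)): [5 1 3 4 0 2]
Card 1 is at position 1.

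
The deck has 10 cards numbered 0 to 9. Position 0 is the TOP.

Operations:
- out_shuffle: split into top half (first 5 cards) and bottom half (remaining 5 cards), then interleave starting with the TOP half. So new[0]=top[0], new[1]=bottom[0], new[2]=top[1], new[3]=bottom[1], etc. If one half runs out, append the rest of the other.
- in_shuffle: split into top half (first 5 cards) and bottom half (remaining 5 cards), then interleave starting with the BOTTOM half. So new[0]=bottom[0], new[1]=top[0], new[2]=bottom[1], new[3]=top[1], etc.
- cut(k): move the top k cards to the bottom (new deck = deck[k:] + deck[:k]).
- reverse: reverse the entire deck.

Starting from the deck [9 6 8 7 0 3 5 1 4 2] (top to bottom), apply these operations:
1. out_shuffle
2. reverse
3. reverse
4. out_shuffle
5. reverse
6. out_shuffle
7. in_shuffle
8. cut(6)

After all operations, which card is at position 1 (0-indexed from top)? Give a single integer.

After op 1 (out_shuffle): [9 3 6 5 8 1 7 4 0 2]
After op 2 (reverse): [2 0 4 7 1 8 5 6 3 9]
After op 3 (reverse): [9 3 6 5 8 1 7 4 0 2]
After op 4 (out_shuffle): [9 1 3 7 6 4 5 0 8 2]
After op 5 (reverse): [2 8 0 5 4 6 7 3 1 9]
After op 6 (out_shuffle): [2 6 8 7 0 3 5 1 4 9]
After op 7 (in_shuffle): [3 2 5 6 1 8 4 7 9 0]
After op 8 (cut(6)): [4 7 9 0 3 2 5 6 1 8]
Position 1: card 7.

Answer: 7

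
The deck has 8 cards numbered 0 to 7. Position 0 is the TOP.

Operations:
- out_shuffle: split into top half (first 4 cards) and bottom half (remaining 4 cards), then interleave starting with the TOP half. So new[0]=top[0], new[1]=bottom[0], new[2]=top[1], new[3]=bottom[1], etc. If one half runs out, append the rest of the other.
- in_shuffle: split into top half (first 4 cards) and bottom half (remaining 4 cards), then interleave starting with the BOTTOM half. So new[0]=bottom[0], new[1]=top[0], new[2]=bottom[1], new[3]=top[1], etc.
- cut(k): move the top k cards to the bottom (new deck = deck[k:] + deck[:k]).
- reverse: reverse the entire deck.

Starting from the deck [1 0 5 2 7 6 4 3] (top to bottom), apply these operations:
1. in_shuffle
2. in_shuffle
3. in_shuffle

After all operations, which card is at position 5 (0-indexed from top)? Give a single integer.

Answer: 5

Derivation:
After op 1 (in_shuffle): [7 1 6 0 4 5 3 2]
After op 2 (in_shuffle): [4 7 5 1 3 6 2 0]
After op 3 (in_shuffle): [3 4 6 7 2 5 0 1]
Position 5: card 5.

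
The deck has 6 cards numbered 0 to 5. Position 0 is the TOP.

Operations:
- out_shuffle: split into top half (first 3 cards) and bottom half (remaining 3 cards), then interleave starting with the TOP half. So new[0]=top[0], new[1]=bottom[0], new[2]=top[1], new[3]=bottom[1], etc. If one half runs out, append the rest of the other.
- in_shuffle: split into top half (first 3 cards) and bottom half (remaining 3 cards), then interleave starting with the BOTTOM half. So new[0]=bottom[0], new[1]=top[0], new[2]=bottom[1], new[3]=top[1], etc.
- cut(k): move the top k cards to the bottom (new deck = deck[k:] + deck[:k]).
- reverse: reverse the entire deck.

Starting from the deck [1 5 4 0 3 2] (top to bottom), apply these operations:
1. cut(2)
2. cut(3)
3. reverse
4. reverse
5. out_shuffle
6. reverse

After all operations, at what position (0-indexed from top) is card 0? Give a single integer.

After op 1 (cut(2)): [4 0 3 2 1 5]
After op 2 (cut(3)): [2 1 5 4 0 3]
After op 3 (reverse): [3 0 4 5 1 2]
After op 4 (reverse): [2 1 5 4 0 3]
After op 5 (out_shuffle): [2 4 1 0 5 3]
After op 6 (reverse): [3 5 0 1 4 2]
Card 0 is at position 2.

Answer: 2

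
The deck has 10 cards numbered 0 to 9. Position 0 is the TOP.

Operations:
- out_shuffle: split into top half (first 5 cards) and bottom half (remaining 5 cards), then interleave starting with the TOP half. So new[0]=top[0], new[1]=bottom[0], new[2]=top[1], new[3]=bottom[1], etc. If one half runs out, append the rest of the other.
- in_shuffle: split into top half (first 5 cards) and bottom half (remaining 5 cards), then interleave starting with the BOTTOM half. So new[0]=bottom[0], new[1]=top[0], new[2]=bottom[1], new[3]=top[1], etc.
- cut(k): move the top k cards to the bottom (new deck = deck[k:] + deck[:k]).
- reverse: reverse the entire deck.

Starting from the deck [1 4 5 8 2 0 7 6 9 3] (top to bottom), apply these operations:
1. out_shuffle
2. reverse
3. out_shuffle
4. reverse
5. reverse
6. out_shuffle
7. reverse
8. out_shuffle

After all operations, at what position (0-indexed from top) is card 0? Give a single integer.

After op 1 (out_shuffle): [1 0 4 7 5 6 8 9 2 3]
After op 2 (reverse): [3 2 9 8 6 5 7 4 0 1]
After op 3 (out_shuffle): [3 5 2 7 9 4 8 0 6 1]
After op 4 (reverse): [1 6 0 8 4 9 7 2 5 3]
After op 5 (reverse): [3 5 2 7 9 4 8 0 6 1]
After op 6 (out_shuffle): [3 4 5 8 2 0 7 6 9 1]
After op 7 (reverse): [1 9 6 7 0 2 8 5 4 3]
After op 8 (out_shuffle): [1 2 9 8 6 5 7 4 0 3]
Card 0 is at position 8.

Answer: 8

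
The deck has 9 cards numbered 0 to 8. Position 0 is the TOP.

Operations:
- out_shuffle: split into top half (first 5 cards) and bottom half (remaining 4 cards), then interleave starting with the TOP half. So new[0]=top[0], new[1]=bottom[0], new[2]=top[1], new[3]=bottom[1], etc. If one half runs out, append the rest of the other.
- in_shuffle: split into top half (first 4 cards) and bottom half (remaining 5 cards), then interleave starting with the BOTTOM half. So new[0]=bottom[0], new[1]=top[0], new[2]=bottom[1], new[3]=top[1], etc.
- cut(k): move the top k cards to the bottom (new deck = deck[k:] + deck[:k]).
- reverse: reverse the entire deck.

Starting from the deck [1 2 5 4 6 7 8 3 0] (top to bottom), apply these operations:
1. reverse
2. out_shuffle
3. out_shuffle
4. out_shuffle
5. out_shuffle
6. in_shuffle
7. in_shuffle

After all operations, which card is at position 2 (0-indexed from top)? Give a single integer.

Answer: 1

Derivation:
After op 1 (reverse): [0 3 8 7 6 4 5 2 1]
After op 2 (out_shuffle): [0 4 3 5 8 2 7 1 6]
After op 3 (out_shuffle): [0 2 4 7 3 1 5 6 8]
After op 4 (out_shuffle): [0 1 2 5 4 6 7 8 3]
After op 5 (out_shuffle): [0 6 1 7 2 8 5 3 4]
After op 6 (in_shuffle): [2 0 8 6 5 1 3 7 4]
After op 7 (in_shuffle): [5 2 1 0 3 8 7 6 4]
Position 2: card 1.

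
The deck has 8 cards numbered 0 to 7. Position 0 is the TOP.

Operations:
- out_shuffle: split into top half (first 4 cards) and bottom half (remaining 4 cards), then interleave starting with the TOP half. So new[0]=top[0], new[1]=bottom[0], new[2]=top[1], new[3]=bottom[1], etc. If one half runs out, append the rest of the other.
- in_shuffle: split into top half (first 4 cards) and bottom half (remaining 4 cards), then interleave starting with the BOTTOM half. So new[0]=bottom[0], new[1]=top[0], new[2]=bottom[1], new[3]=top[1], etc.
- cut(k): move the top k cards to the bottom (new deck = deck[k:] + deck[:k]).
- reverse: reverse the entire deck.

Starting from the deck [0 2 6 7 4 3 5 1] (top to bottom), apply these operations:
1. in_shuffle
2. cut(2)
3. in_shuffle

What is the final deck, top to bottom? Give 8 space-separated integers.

After op 1 (in_shuffle): [4 0 3 2 5 6 1 7]
After op 2 (cut(2)): [3 2 5 6 1 7 4 0]
After op 3 (in_shuffle): [1 3 7 2 4 5 0 6]

Answer: 1 3 7 2 4 5 0 6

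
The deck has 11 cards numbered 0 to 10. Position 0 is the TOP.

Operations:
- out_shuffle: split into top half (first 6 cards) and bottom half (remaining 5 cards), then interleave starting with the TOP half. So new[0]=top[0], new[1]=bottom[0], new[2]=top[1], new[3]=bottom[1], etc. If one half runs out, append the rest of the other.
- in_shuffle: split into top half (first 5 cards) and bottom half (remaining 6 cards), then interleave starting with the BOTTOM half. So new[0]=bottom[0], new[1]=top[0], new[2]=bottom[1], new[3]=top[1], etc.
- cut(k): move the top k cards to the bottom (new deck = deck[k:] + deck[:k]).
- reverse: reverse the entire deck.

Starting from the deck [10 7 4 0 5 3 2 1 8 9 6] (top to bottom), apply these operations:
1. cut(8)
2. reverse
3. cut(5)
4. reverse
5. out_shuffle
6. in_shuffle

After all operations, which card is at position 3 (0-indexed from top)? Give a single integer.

Answer: 9

Derivation:
After op 1 (cut(8)): [8 9 6 10 7 4 0 5 3 2 1]
After op 2 (reverse): [1 2 3 5 0 4 7 10 6 9 8]
After op 3 (cut(5)): [4 7 10 6 9 8 1 2 3 5 0]
After op 4 (reverse): [0 5 3 2 1 8 9 6 10 7 4]
After op 5 (out_shuffle): [0 9 5 6 3 10 2 7 1 4 8]
After op 6 (in_shuffle): [10 0 2 9 7 5 1 6 4 3 8]
Position 3: card 9.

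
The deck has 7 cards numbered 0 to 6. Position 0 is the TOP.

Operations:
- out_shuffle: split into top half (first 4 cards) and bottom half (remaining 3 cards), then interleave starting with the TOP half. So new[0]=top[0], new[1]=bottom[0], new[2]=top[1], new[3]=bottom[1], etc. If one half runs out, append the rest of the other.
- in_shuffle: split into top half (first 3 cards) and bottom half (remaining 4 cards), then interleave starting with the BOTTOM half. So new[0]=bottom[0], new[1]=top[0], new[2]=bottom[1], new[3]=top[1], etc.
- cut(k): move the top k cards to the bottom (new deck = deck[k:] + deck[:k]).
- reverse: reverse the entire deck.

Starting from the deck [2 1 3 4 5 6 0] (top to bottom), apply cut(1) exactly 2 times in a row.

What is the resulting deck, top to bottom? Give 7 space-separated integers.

Answer: 3 4 5 6 0 2 1

Derivation:
After op 1 (cut(1)): [1 3 4 5 6 0 2]
After op 2 (cut(1)): [3 4 5 6 0 2 1]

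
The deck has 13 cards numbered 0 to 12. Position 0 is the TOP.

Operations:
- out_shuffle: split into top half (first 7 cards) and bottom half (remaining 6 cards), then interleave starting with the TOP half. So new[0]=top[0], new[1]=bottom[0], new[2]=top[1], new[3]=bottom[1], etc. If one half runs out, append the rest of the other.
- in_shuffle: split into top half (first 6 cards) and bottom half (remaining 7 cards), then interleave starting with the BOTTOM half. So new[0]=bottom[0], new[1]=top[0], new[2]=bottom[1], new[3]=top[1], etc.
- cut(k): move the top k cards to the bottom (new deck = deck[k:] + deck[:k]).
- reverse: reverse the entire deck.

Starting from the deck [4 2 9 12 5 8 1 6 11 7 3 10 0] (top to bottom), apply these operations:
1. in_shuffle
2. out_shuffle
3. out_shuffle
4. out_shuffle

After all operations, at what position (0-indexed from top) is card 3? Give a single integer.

After op 1 (in_shuffle): [1 4 6 2 11 9 7 12 3 5 10 8 0]
After op 2 (out_shuffle): [1 12 4 3 6 5 2 10 11 8 9 0 7]
After op 3 (out_shuffle): [1 10 12 11 4 8 3 9 6 0 5 7 2]
After op 4 (out_shuffle): [1 9 10 6 12 0 11 5 4 7 8 2 3]
Card 3 is at position 12.

Answer: 12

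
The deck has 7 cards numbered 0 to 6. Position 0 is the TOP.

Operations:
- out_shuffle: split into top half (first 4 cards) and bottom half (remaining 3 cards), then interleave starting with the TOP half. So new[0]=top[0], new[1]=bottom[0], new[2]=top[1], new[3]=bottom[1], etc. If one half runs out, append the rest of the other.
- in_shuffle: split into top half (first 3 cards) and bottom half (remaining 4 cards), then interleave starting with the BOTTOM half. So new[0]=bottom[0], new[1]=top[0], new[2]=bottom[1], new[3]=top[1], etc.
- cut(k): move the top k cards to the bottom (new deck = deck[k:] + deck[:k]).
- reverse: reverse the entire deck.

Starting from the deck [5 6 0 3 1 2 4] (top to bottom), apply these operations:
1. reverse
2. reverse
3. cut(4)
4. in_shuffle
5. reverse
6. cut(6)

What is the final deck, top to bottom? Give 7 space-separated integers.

Answer: 5 3 4 0 2 6 1

Derivation:
After op 1 (reverse): [4 2 1 3 0 6 5]
After op 2 (reverse): [5 6 0 3 1 2 4]
After op 3 (cut(4)): [1 2 4 5 6 0 3]
After op 4 (in_shuffle): [5 1 6 2 0 4 3]
After op 5 (reverse): [3 4 0 2 6 1 5]
After op 6 (cut(6)): [5 3 4 0 2 6 1]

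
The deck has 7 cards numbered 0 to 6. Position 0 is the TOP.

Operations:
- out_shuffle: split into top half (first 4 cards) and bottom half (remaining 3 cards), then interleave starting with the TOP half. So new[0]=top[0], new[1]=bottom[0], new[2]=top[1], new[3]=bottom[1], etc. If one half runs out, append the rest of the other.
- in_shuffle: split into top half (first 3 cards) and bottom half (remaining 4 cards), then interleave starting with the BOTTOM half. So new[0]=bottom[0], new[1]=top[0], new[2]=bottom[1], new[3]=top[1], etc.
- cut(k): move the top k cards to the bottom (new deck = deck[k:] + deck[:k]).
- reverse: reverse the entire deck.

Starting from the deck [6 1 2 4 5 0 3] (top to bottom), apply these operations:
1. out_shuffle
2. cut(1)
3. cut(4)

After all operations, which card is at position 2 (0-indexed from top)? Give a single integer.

Answer: 6

Derivation:
After op 1 (out_shuffle): [6 5 1 0 2 3 4]
After op 2 (cut(1)): [5 1 0 2 3 4 6]
After op 3 (cut(4)): [3 4 6 5 1 0 2]
Position 2: card 6.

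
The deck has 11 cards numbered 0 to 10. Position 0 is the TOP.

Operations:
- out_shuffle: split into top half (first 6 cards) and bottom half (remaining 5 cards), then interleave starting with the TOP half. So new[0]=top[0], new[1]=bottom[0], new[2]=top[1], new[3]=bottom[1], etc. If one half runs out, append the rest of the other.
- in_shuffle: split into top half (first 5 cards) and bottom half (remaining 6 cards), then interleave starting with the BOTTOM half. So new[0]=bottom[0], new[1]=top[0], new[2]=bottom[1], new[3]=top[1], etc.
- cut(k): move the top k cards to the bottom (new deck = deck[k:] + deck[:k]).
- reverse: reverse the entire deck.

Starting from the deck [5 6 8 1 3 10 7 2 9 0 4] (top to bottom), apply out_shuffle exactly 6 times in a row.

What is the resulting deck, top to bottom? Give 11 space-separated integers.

After op 1 (out_shuffle): [5 7 6 2 8 9 1 0 3 4 10]
After op 2 (out_shuffle): [5 1 7 0 6 3 2 4 8 10 9]
After op 3 (out_shuffle): [5 2 1 4 7 8 0 10 6 9 3]
After op 4 (out_shuffle): [5 0 2 10 1 6 4 9 7 3 8]
After op 5 (out_shuffle): [5 4 0 9 2 7 10 3 1 8 6]
After op 6 (out_shuffle): [5 10 4 3 0 1 9 8 2 6 7]

Answer: 5 10 4 3 0 1 9 8 2 6 7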